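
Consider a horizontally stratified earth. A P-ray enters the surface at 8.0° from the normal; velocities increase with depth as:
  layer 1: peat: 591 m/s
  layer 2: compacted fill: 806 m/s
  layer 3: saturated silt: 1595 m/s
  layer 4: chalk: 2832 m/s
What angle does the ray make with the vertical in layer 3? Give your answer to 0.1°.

22.1°

Ray parameter p = sin 8.0° / 591 = 2.3549e-04 s/m.
sin θ_3 = p·V_3 = 2.3549e-04 × 1595 = 0.3756.
θ_3 = arcsin 0.3756 = 22.06°.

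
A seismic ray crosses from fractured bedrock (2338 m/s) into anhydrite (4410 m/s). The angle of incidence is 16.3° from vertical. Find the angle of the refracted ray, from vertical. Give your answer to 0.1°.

sin θ₁/V₁ = sin θ₂/V₂ ⇒ sin θ₂ = 4410·sin 16.3°/2338 = 4410·0.2807/2338 = 0.5294.
θ₂ = sin⁻¹(0.5294) = 31.97° (from vertical).

32.0°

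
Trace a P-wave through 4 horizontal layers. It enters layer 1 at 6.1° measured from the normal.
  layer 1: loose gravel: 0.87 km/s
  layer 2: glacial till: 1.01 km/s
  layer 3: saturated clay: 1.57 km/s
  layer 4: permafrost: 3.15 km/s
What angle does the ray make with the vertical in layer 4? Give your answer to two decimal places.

Ray parameter p = sin 6.1° / 0.87 = 1.2214e-01 s/km.
sin θ_4 = p·V_4 = 1.2214e-01 × 3.15 = 0.3847.
θ_4 = arcsin 0.3847 = 22.63°.

22.63°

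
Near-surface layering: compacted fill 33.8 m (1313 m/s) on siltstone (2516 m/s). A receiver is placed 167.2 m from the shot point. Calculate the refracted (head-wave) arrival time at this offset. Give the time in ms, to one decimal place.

θ_c = arcsin(V₁/V₂) = arcsin(1313/2516) = 31.46°, cos θ_c = 0.8530.
Intercept time tᵢ = 2h cos θ_c / V₁ = 2·33.8·0.8530/1313 = 0.04392 s.
t = x/V₂ + tᵢ = 167.2/2516 + 0.04392 = 0.11037 s.

110.4 ms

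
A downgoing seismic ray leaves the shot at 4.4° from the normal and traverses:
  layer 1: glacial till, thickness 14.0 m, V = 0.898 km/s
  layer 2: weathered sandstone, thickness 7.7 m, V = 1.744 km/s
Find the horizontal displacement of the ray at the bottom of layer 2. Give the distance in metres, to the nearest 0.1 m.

Ray parameter p = sin 4.4° / 0.898 km/s = 8.5433e-02 s/km.
Layer 1: θ = 4.40°; offset = 14.0·tan 4.40° = 1.077 m.
Layer 2: sin θ = p·1.744 = 0.1490 → θ = 8.57°; offset = 7.7·tan 8.57° = 1.160 m.
Summing the layer offsets gives 2.237 m.

2.2 m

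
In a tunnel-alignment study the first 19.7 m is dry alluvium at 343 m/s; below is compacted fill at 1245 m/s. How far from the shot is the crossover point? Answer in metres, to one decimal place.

52.3 m

x_cross = 2h·√((V₂+V₁)/(V₂−V₁)).
(V₂+V₁)/(V₂−V₁) = (1245+343)/(1245−343) = 1.7605; √ = 1.3269.
x_cross = 2·19.7·1.3269 = 52.28 m.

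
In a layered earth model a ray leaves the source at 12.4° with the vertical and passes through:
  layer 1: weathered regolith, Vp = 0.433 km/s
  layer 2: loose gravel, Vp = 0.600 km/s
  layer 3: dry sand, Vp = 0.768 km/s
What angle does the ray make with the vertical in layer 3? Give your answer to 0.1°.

22.4°

Snell's law across each interface conserves sin θ / V, so sin θ_3 = V_3·sin θ₁/V₁.
sin θ_3 = 0.768 × sin 12.4° / 0.433 = 0.3809.
θ_3 = arcsin 0.3809 = 22.39°.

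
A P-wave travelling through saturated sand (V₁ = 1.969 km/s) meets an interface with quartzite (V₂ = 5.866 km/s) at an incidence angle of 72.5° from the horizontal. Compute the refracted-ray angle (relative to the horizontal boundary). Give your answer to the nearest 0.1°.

Convert to the normal: θ₁ = 90° − 72.5° = 17.5°.
sin θ₁/V₁ = sin θ₂/V₂ ⇒ sin θ₂ = 5.866·sin 17.5°/1.969 = 5.866·0.3007/1.969 = 0.8959.
θ₂ = sin⁻¹(0.8959) = 63.62° (from vertical).
From the interface: 90° − 63.62° = 26.38°.

26.4°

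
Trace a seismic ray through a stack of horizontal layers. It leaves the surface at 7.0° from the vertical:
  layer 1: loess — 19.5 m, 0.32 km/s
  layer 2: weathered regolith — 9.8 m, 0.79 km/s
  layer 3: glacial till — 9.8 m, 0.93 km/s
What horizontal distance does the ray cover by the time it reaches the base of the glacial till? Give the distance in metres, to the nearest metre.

9 m

p = sin θ₁/V₁ = sin 7.0°/0.32 = 3.8084e-01 s/km is conserved through the stack.
Layer 1: θ = 7.00°; offset = 19.5·tan 7.00° = 2.394 m.
Layer 2: sin θ = p·0.79 = 0.3009 → θ = 17.51°; offset = 9.8·tan 17.51° = 3.092 m.
Layer 3: sin θ = p·0.93 = 0.3542 → θ = 20.74°; offset = 9.8·tan 20.74° = 3.712 m.
Summing the layer offsets gives 9.198 m.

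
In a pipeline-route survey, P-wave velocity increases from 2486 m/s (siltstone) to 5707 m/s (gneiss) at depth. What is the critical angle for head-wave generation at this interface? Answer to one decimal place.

At critical incidence the refracted ray runs along the interface (θ₂ = 90°), so sin θ_c = V₁/V₂.
θ_c = arcsin(2486/5707) = arcsin 0.4356 = 25.82°.

25.8°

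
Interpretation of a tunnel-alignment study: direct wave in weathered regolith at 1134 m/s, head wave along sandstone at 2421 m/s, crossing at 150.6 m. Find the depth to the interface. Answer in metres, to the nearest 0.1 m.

x_cross = 2h·√((V₂+V₁)/(V₂−V₁)) → h = x_cross / (2·√((V₂+V₁)/(V₂−V₁))).
√((V₂+V₁)/(V₂−V₁)) = √((2421+1134)/(2421−1134)) = 1.6620.
h = 150.6 / (2·1.6620) = 45.31 m.

45.3 m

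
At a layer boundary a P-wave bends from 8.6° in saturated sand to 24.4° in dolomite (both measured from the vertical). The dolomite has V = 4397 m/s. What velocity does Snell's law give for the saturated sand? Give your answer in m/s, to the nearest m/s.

1592 m/s

Snell's law: sin 8.6°/V₁ = sin 24.4°/V₂.
V₁ = V₂·sin 8.6°/sin 24.4° = 4397 × 0.3620 = 1591.62 m/s.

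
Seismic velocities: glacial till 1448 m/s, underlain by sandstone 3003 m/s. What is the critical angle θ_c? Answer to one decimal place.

28.8°

At critical incidence the refracted ray runs along the interface (θ₂ = 90°), so sin θ_c = V₁/V₂.
θ_c = arcsin(1448/3003) = arcsin 0.4822 = 28.83°.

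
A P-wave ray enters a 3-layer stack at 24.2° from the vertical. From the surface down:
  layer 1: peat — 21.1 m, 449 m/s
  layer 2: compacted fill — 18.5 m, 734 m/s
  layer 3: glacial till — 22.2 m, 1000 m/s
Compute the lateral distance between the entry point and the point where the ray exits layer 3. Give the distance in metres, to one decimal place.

75.9 m

Ray parameter p = sin 24.2° / 449 m/s = 9.1297e-04 s/m.
Layer 1: θ = 24.20°; offset = 21.1·tan 24.20° = 9.483 m.
Layer 2: sin θ = p·734 = 0.6701 → θ = 42.08°; offset = 18.5·tan 42.08° = 16.702 m.
Layer 3: sin θ = p·1000 = 0.9130 → θ = 65.92°; offset = 22.2·tan 65.92° = 49.673 m.
Summing the layer offsets gives 75.858 m.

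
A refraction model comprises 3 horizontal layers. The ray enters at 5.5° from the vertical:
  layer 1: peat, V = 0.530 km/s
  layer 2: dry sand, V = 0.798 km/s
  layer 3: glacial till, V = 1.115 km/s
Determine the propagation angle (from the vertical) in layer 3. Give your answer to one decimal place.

11.6°

Snell's law across each interface conserves sin θ / V, so sin θ_3 = V_3·sin θ₁/V₁.
sin θ_3 = 1.115 × sin 5.5° / 0.530 = 0.2016.
θ_3 = arcsin 0.2016 = 11.63°.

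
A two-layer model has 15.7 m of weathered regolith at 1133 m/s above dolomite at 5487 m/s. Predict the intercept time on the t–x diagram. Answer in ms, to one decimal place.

θ_c = arcsin(V₁/V₂) = arcsin(1133/5487) = 11.92°; cos θ_c = 0.9784.
tᵢ = 2h·cos θ_c / V₁ = 2·15.7·0.9784 / 1133 = 0.02712 s.

27.1 ms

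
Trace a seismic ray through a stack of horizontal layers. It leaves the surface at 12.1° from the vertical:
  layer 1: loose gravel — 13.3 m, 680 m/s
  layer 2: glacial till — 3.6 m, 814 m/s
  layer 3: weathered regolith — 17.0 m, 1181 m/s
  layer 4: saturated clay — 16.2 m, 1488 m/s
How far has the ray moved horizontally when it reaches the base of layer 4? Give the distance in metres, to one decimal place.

18.8 m

p = sin θ₁/V₁ = sin 12.1°/680 = 3.0826e-04 s/m is conserved through the stack.
Layer 1: θ = 12.10°; offset = 13.3·tan 12.10° = 2.851 m.
Layer 2: sin θ = p·814 = 0.2509 → θ = 14.53°; offset = 3.6·tan 14.53° = 0.933 m.
Layer 3: sin θ = p·1181 = 0.3641 → θ = 21.35°; offset = 17.0·tan 21.35° = 6.645 m.
Layer 4: sin θ = p·1488 = 0.4587 → θ = 27.30°; offset = 16.2·tan 27.30° = 8.362 m.
Summing the layer offsets gives 18.792 m.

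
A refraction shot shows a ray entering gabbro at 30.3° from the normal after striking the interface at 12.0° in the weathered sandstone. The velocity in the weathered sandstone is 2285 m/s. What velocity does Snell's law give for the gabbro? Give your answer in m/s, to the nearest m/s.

5545 m/s

sin 12.0° = 0.2079; sin 30.3° = 0.5045.
V₂ = V₁·(sin θ₂/sin θ₁) = 2285·(0.5045/0.2079) = 5544.88 m/s.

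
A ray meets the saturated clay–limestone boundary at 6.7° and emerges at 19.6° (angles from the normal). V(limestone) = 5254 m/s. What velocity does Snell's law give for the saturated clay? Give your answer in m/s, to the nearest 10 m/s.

1830 m/s

Snell's law: sin 6.7°/V₁ = sin 19.6°/V₂.
V₁ = V₂·sin 6.7°/sin 19.6° = 5254 × 0.3478 = 1827.35 m/s.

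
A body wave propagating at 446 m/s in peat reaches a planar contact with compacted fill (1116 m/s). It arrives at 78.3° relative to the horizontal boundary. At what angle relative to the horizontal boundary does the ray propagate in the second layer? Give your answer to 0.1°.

59.5°

Convert to the normal: θ₁ = 90° − 78.3° = 11.7°.
Snell's law: sin θ₂ = (V₂/V₁)·sin θ₁ = (1116/446)·sin 11.7° = 0.5074.
θ₂ = sin⁻¹(0.5074) = 30.49° (from vertical).
From the interface: 90° − 30.49° = 59.51°.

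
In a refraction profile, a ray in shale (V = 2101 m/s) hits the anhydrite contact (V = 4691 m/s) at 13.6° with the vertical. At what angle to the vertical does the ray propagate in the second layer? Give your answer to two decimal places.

31.67°

sin θ₁/V₁ = sin θ₂/V₂ ⇒ sin θ₂ = 4691·sin 13.6°/2101 = 4691·0.2351/2101 = 0.5250.
θ₂ = sin⁻¹(0.5250) = 31.67° (from vertical).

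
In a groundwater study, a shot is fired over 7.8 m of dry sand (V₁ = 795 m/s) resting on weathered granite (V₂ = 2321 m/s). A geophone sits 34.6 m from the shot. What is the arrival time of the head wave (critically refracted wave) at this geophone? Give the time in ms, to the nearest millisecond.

θ_c = arcsin(V₁/V₂) = arcsin(795/2321) = 20.03°, cos θ_c = 0.9395.
Intercept time tᵢ = 2h cos θ_c / V₁ = 2·7.8·0.9395/795 = 0.01844 s.
t = x/V₂ + tᵢ = 34.6/2321 + 0.01844 = 0.03334 s.

33 ms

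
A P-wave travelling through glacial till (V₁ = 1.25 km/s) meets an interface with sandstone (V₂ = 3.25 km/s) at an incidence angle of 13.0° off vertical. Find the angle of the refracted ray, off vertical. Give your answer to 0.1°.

35.8°

sin θ₁/V₁ = sin θ₂/V₂ ⇒ sin θ₂ = 3.25·sin 13.0°/1.25 = 3.25·0.2250/1.25 = 0.5849.
θ₂ = sin⁻¹(0.5849) = 35.79° (from vertical).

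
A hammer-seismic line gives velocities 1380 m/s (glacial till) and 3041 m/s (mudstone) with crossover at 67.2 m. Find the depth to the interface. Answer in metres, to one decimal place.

h = (x_cross/2)·√((V₂−V₁)/(V₂+V₁)).
(V₂−V₁)/(V₂+V₁) = (3041−1380)/(3041+1380) = 0.3757; √ = 0.6129.
h = (67.2/2)·0.6129 = 20.60 m.

20.6 m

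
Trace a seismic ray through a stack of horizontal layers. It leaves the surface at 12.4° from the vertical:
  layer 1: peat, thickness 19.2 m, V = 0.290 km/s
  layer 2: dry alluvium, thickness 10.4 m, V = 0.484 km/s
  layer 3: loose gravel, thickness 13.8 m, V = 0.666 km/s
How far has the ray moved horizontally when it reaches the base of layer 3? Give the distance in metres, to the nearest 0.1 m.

Apply Snell's law at each interface; in layer i the horizontal offset is hᵢ·tan θᵢ.
Layer 1: θ = 12.40°; offset = 19.2·tan 12.40° = 4.221 m.
Layer 2: sin θ = 0.484·sin 12.4°/0.290 = 0.3584, θ = 21.00°; offset = 10.4·tan 21.00° = 3.992 m.
Layer 3: sin θ = 0.666·sin 12.4°/0.290 = 0.4932, θ = 29.55°; offset = 13.8·tan 29.55° = 7.823 m.
Summing the layer offsets gives 16.037 m.

16.0 m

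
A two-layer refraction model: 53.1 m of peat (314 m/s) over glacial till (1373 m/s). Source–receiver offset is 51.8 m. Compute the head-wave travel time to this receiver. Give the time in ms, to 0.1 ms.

θ_c = arcsin(V₁/V₂) = arcsin(314/1373) = 13.22°, cos θ_c = 0.9735.
Intercept time tᵢ = 2h cos θ_c / V₁ = 2·53.1·0.9735/314 = 0.32925 s.
t = x/V₂ + tᵢ = 51.8/1373 + 0.32925 = 0.36698 s.

367.0 ms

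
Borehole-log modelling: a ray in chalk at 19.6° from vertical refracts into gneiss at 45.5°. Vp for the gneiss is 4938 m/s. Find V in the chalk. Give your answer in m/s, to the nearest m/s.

sin 19.6° = 0.3355; sin 45.5° = 0.7133.
V₁ = V₂·(sin θ₁/sin θ₂) = 4938·(0.3355/0.7133) = 2322.41 m/s.

2322 m/s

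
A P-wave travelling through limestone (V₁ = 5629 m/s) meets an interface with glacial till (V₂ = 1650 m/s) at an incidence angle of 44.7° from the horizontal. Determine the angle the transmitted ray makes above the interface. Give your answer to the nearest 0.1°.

Convert to the normal: θ₁ = 90° − 44.7° = 45.3°.
Snell's law: sin θ₂ = (V₂/V₁)·sin θ₁ = (1650/5629)·sin 45.3° = 0.2084.
θ₂ = arcsin 0.2084 = 12.03° from the normal.
From the interface: 90° − 12.03° = 77.97°.

78.0°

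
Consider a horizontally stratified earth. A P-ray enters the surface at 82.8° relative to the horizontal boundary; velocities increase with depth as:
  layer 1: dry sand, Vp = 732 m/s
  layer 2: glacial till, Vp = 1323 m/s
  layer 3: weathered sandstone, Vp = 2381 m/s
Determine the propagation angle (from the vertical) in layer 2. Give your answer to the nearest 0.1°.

From the normal: θ₁ = 90° − 82.8° = 7.2°.
Ray parameter p = sin 7.2° / 732 = 1.7122e-04 s/m.
sin θ_2 = p·V_2 = 1.7122e-04 × 1323 = 0.2265.
θ_2 = 13.09° from the vertical.

13.1°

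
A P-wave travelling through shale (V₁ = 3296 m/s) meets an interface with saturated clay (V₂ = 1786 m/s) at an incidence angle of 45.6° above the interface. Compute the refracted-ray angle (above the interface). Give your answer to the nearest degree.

68°

Angle from the normal: 90° − 45.6° = 44.4°.
sin θ₁/V₁ = sin θ₂/V₂ ⇒ sin θ₂ = 1786·sin 44.4°/3296 = 1786·0.6997/3296 = 0.3791.
θ₂ = arcsin 0.3791 = 22.28° from the normal.
From the interface: 90° − 22.28° = 67.72°.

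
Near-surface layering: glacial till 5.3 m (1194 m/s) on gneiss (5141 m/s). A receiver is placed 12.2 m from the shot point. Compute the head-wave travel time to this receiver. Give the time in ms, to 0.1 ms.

11.0 ms

t = x/V₂ + 2h·√(V₂²−V₁²)/(V₁V₂).
√(V₂²−V₁²) = √(5141²−1194²) = 5000.4 m/s; delay term = 2·5.3·5000.4/(1194·5141) = 0.00863 s.
t = 12.2/5141 + 0.00863 = 0.01101 s.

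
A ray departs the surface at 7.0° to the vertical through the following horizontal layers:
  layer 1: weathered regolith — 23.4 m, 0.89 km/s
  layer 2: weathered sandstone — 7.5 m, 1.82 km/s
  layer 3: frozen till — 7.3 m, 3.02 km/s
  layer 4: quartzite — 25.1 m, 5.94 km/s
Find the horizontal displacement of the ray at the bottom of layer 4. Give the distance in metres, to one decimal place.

p = sin θ₁/V₁ = sin 7.0°/0.89 = 1.3693e-01 s/km is conserved through the stack.
Layer 1: θ = 7.00°; offset = 23.4·tan 7.00° = 2.873 m.
Layer 2: sin θ = p·1.82 = 0.2492 → θ = 14.43°; offset = 7.5·tan 14.43° = 1.930 m.
Layer 3: sin θ = p·3.02 = 0.4135 → θ = 24.43°; offset = 7.3·tan 24.43° = 3.316 m.
Layer 4: sin θ = p·5.94 = 0.8134 → θ = 54.43°; offset = 25.1·tan 54.43° = 35.094 m.
Summing the layer offsets gives 43.213 m.

43.2 m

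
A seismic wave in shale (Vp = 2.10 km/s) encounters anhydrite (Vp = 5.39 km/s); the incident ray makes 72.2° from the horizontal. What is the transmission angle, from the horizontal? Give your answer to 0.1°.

38.3°

Convert to the normal: θ₁ = 90° − 72.2° = 17.8°.
sin θ₁/V₁ = sin θ₂/V₂ ⇒ sin θ₂ = 5.39·sin 17.8°/2.10 = 5.39·0.3057/2.10 = 0.7846.
θ₂ = arcsin 0.7846 = 51.69° from the normal.
From the interface: 90° − 51.69° = 38.31°.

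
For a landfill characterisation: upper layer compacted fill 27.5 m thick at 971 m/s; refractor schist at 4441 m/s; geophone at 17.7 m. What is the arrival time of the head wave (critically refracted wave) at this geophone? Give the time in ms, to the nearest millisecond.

59 ms

t = x/V₂ + 2h·√(V₂²−V₁²)/(V₁V₂).
√(V₂²−V₁²) = √(4441²−971²) = 4333.5 m/s; delay term = 2·27.5·4333.5/(971·4441) = 0.05527 s.
t = 17.7/4441 + 0.05527 = 0.05926 s.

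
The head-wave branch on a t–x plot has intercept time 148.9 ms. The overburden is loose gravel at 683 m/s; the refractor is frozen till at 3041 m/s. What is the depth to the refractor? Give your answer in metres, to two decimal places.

52.18 m

h = tᵢ·V₁·V₂ / (2·√(V₂²−V₁²)).
√(V₂²−V₁²) = √(3041² − 683²) = 2963.3 m/s.
h = 0.1489 s × 683 × 3041 / (2 × 2963.3) = 52.18 m.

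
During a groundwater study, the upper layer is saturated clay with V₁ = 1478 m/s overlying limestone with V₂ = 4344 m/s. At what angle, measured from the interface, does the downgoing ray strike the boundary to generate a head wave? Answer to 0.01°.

70.11°

Critical incidence: sin θ_c = V₁/V₂ = 1478/4344 = 0.3402.
θ_c = arcsin 0.3402 = 19.89°.
Measured from the interface: 90° − 19.89° = 70.11°.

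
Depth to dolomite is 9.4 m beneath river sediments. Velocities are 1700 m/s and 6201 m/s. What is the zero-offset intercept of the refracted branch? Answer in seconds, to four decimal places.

0.0106 s

tᵢ = 2h·√(V₂²−V₁²)/(V₁V₂).
√(V₂²−V₁²) = √(6201²−1700²) = 5963.4 m/s.
tᵢ = 2·9.4·5963.4/(1700·6201) = 0.01064 s.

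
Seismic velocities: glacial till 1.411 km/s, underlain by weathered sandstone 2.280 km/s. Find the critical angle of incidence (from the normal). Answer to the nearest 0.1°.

At critical incidence the refracted ray runs along the interface (θ₂ = 90°), so sin θ_c = V₁/V₂.
θ_c = arcsin(1.411/2.280) = arcsin 0.6189 = 38.23°.

38.2°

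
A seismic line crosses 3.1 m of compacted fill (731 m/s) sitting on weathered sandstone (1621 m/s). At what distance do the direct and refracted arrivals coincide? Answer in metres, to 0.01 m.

θ_c = arcsin(731/1621) = 26.81°, so cos θ_c = 0.8925 and tᵢ = 2h cos θ_c/V₁ = 0.0076 s.
At crossover x/V₁ = x/V₂ + tᵢ ⇒ x = tᵢ/(1/V₁ − 1/V₂) = 0.00757/(1.3680e-03 − 6.1690e-04) = 10.08 m.

10.08 m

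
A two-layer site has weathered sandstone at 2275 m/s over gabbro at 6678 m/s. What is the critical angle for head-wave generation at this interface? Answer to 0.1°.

19.9°

At critical incidence the refracted ray runs along the interface (θ₂ = 90°), so sin θ_c = V₁/V₂.
θ_c = arcsin(2275/6678) = arcsin 0.3407 = 19.92°.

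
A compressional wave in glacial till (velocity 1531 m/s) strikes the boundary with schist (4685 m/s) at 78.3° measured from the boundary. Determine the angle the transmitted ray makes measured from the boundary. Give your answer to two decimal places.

51.64°

Convert to the normal: θ₁ = 90° − 78.3° = 11.7°.
sin θ₁/V₁ = sin θ₂/V₂ ⇒ sin θ₂ = 4685·sin 11.7°/1531 = 4685·0.2028/1531 = 0.6205.
θ₂ = arcsin 0.6205 = 38.36° from the normal.
From the interface: 90° − 38.36° = 51.64°.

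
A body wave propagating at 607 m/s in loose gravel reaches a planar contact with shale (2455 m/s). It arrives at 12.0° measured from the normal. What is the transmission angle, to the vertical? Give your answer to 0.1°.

57.2°

sin θ₁/V₁ = sin θ₂/V₂ ⇒ sin θ₂ = 2455·sin 12.0°/607 = 2455·0.2079/607 = 0.8409.
θ₂ = sin⁻¹(0.8409) = 57.23° (from vertical).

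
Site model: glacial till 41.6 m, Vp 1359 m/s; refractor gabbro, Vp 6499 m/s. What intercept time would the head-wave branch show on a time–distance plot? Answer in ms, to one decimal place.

59.9 ms

tᵢ = 2h·√(V₂²−V₁²)/(V₁V₂).
√(V₂²−V₁²) = √(6499²−1359²) = 6355.3 m/s.
tᵢ = 2·41.6·6355.3/(1359·6499) = 0.05987 s.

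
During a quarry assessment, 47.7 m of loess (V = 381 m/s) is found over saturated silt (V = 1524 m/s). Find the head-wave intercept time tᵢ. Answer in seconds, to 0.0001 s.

tᵢ = 2h·√(V₂²−V₁²)/(V₁V₂).
√(V₂²−V₁²) = √(1524²−381²) = 1475.6 m/s.
tᵢ = 2·47.7·1475.6/(381·1524) = 0.24244 s.

0.2424 s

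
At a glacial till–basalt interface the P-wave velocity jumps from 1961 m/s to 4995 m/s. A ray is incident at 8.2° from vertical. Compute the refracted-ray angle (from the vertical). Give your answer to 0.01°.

sin θ₁/V₁ = sin θ₂/V₂ ⇒ sin θ₂ = 4995·sin 8.2°/1961 = 4995·0.1426/1961 = 0.3633.
θ₂ = arcsin 0.3633 = 21.30° from the normal.

21.30°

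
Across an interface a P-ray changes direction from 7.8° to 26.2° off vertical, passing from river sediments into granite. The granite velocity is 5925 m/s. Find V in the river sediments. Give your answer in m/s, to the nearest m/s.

1821 m/s

sin 7.8° = 0.1357; sin 26.2° = 0.4415.
V₁ = V₂·(sin θ₁/sin θ₂) = 5925·(0.1357/0.4415) = 1821.30 m/s.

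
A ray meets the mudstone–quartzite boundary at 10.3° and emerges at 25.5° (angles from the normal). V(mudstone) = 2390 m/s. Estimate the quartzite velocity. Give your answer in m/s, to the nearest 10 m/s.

5750 m/s

Snell's law: sin 10.3°/V₁ = sin 25.5°/V₂.
V₂ = V₁·sin 25.5°/sin 10.3° = 2390 × 2.4078 = 5754.52 m/s.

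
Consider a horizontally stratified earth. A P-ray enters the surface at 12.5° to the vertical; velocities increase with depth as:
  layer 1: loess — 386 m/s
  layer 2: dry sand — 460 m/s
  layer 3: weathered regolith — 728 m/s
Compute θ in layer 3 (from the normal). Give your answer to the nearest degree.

24°

Snell's law across each interface conserves sin θ / V, so sin θ_3 = V_3·sin θ₁/V₁.
sin θ_3 = 728 × sin 12.5° / 386 = 0.4082.
θ_3 = arcsin 0.4082 = 24.09°.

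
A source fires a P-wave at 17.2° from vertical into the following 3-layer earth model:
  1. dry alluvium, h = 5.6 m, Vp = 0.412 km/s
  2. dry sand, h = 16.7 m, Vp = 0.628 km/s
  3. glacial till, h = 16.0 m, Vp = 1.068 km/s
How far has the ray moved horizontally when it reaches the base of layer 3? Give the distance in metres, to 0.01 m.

29.26 m

p = sin θ₁/V₁ = sin 17.2°/0.412 = 7.1774e-01 s/km is conserved through the stack.
Layer 1: θ = 17.20°; offset = 5.6·tan 17.20° = 1.7335 m.
Layer 2: sin θ = p·0.628 = 0.4507 → θ = 26.79°; offset = 16.7·tan 26.79° = 8.4325 m.
Layer 3: sin θ = p·1.068 = 0.7665 → θ = 50.04°; offset = 16.0·tan 50.04° = 19.0982 m.
Σ offsets = 29.2642 m.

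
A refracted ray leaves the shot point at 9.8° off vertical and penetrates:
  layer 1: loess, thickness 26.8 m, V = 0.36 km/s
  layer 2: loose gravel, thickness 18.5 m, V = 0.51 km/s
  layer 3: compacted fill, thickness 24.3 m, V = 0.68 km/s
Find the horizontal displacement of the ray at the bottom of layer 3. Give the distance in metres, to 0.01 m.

Apply Snell's law at each interface; in layer i the horizontal offset is hᵢ·tan θᵢ.
Layer 1: θ = 9.80°; offset = 26.8·tan 9.80° = 4.6292 m.
Layer 2: sin θ = 0.51·sin 9.8°/0.36 = 0.2411, θ = 13.95°; offset = 18.5·tan 13.95° = 4.5965 m.
Layer 3: sin θ = 0.68·sin 9.8°/0.36 = 0.3215, θ = 18.75°; offset = 24.3·tan 18.75° = 8.2507 m.
Summing the layer offsets gives 17.4764 m.

17.48 m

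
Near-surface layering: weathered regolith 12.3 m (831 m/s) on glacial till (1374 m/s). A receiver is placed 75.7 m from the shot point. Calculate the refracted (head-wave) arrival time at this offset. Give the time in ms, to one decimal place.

t = x/V₂ + 2h·√(V₂²−V₁²)/(V₁V₂).
√(V₂²−V₁²) = √(1374²−831²) = 1094.2 m/s; delay term = 2·12.3·1094.2/(831·1374) = 0.02357 s.
t = 75.7/1374 + 0.02357 = 0.07867 s.

78.7 ms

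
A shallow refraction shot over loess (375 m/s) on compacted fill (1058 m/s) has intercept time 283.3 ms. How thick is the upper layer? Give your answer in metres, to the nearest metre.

θ_c = arcsin(375/1058) = 20.76°; cos θ_c = 0.9351.
tᵢ = 2h cos θ_c/V₁ ⇒ h = tᵢ·V₁/(2 cos θ_c) = 0.2833·375/(2·0.9351) = 56.81 m.

57 m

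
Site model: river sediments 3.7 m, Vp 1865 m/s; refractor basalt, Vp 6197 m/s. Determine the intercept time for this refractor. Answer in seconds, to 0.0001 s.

θ_c = arcsin(V₁/V₂) = arcsin(1865/6197) = 17.51°; cos θ_c = 0.9536.
tᵢ = 2h·cos θ_c / V₁ = 2·3.7·0.9536 / 1865 = 0.00378 s.

0.0038 s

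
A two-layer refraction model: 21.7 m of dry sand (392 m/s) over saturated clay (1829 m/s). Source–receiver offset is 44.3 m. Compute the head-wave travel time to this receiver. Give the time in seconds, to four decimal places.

θ_c = arcsin(V₁/V₂) = arcsin(392/1829) = 12.38°, cos θ_c = 0.9768.
Intercept time tᵢ = 2h cos θ_c / V₁ = 2·21.7·0.9768/392 = 0.10814 s.
t = x/V₂ + tᵢ = 44.3/1829 + 0.10814 = 0.13236 s.

0.1324 s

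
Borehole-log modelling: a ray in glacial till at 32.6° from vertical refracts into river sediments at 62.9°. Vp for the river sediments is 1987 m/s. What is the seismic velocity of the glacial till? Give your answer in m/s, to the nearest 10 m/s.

1200 m/s

Snell's law: sin 32.6°/V₁ = sin 62.9°/V₂.
V₁ = V₂·sin 32.6°/sin 62.9° = 1987 × 0.6052 = 1202.56 m/s.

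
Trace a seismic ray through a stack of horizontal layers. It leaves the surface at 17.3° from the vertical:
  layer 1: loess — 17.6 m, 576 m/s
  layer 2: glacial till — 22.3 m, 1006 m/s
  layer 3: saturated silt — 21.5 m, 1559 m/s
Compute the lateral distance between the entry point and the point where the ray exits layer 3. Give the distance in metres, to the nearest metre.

48 m

Apply Snell's law at each interface; in layer i the horizontal offset is hᵢ·tan θᵢ.
Layer 1: θ = 17.30°; offset = 17.6·tan 17.30° = 5.482 m.
Layer 2: sin θ = 1006·sin 17.3°/576 = 0.5194, θ = 31.29°; offset = 22.3·tan 31.29° = 13.553 m.
Layer 3: sin θ = 1559·sin 17.3°/576 = 0.8049, θ = 53.60°; offset = 21.5·tan 53.60° = 29.160 m.
Total horizontal offset = 48.195 m.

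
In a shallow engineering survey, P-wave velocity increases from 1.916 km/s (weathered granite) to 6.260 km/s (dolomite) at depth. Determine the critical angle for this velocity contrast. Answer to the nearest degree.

18°

Critical incidence: sin θ_c = V₁/V₂ = 1.916/6.260 = 0.3061.
θ_c = arcsin 0.3061 = 17.82°.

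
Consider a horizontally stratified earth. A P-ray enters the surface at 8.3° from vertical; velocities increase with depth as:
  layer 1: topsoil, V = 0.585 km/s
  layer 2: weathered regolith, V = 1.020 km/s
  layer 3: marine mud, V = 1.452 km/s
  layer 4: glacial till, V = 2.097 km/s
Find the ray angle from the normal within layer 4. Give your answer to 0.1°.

31.2°

Snell's law across each interface conserves sin θ / V, so sin θ_4 = V_4·sin θ₁/V₁.
sin θ_4 = 2.097 × sin 8.3° / 0.585 = 0.5175.
θ_4 = 31.16° from the vertical.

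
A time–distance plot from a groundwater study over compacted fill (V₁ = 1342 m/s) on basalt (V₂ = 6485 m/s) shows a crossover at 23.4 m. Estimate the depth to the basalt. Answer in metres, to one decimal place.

x_cross = 2h·√((V₂+V₁)/(V₂−V₁)) → h = x_cross / (2·√((V₂+V₁)/(V₂−V₁))).
√((V₂+V₁)/(V₂−V₁)) = √((6485+1342)/(6485−1342)) = 1.2336.
h = 23.4 / (2·1.2336) = 9.48 m.

9.5 m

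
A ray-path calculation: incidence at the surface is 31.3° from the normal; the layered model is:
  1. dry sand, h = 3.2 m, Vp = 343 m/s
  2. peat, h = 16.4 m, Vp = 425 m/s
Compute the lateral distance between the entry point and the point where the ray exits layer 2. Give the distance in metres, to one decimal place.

p = sin θ₁/V₁ = sin 31.3°/343 = 1.5146e-03 s/m is conserved through the stack.
Layer 1: θ = 31.30°; offset = 3.2·tan 31.30° = 1.946 m.
Layer 2: sin θ = p·425 = 0.6437 → θ = 40.07°; offset = 16.4·tan 40.07° = 13.795 m.
Total horizontal offset = 15.741 m.

15.7 m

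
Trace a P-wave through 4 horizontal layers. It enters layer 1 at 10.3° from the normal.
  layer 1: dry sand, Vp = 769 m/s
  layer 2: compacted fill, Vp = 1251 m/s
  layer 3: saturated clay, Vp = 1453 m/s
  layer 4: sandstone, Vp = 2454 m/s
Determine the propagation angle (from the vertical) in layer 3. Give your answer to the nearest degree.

Snell's law across each interface conserves sin θ / V, so sin θ_3 = V_3·sin θ₁/V₁.
sin θ_3 = 1453 × sin 10.3° / 769 = 0.3378.
θ_3 = arcsin 0.3378 = 19.75°.

20°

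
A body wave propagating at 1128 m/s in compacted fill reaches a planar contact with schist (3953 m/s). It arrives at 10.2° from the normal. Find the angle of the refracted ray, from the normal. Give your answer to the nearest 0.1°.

Snell's law: sin θ₂ = (V₂/V₁)·sin θ₁ = (3953/1128)·sin 10.2° = 0.6206.
θ₂ = sin⁻¹(0.6206) = 38.36° (from vertical).

38.4°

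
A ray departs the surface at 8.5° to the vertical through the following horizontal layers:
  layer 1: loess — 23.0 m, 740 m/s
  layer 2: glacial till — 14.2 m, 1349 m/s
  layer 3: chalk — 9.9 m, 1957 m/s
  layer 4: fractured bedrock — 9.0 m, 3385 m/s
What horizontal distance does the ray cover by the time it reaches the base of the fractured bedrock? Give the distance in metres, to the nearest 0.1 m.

Apply Snell's law at each interface; in layer i the horizontal offset is hᵢ·tan θᵢ.
Layer 1: θ = 8.50°; offset = 23.0·tan 8.50° = 3.437 m.
Layer 2: sin θ = 1349·sin 8.5°/740 = 0.2695, θ = 15.63°; offset = 14.2·tan 15.63° = 3.973 m.
Layer 3: sin θ = 1957·sin 8.5°/740 = 0.3909, θ = 23.01°; offset = 9.9·tan 23.01° = 4.204 m.
Layer 4: sin θ = 3385·sin 8.5°/740 = 0.6761, θ = 42.54°; offset = 9.0·tan 42.54° = 8.259 m.
Σ offsets = 19.874 m.

19.9 m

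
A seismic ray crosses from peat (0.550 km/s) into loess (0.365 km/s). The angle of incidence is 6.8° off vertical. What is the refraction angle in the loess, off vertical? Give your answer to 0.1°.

4.5°

sin θ₁/V₁ = sin θ₂/V₂ ⇒ sin θ₂ = 0.365·sin 6.8°/0.550 = 0.365·0.1184/0.550 = 0.0786.
θ₂ = arcsin 0.0786 = 4.51° from the normal.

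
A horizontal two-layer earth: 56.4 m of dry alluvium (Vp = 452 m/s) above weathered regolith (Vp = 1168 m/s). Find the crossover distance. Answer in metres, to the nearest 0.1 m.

x_cross = 2h·√((V₂+V₁)/(V₂−V₁)).
(V₂+V₁)/(V₂−V₁) = (1168+452)/(1168−452) = 2.2626; √ = 1.5042.
x_cross = 2·56.4·1.5042 = 169.67 m.

169.7 m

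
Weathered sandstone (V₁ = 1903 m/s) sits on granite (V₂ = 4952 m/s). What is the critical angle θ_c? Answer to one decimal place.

Critical incidence: sin θ_c = V₁/V₂ = 1903/4952 = 0.3843.
θ_c = arcsin 0.3843 = 22.60°.

22.6°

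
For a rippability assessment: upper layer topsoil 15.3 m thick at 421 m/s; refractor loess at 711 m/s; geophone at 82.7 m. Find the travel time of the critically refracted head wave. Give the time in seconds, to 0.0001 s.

t = x/V₂ + 2h·√(V₂²−V₁²)/(V₁V₂).
√(V₂²−V₁²) = √(711²−421²) = 573.0 m/s; delay term = 2·15.3·573.0/(421·711) = 0.05857 s.
t = 82.7/711 + 0.05857 = 0.17489 s.

0.1749 s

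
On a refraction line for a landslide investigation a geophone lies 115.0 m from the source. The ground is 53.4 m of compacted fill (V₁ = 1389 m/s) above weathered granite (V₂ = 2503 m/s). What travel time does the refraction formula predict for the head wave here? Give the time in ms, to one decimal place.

θ_c = arcsin(V₁/V₂) = arcsin(1389/2503) = 33.71°, cos θ_c = 0.8319.
Intercept time tᵢ = 2h cos θ_c / V₁ = 2·53.4·0.8319/1389 = 0.06396 s.
t = x/V₂ + tᵢ = 115.0/2503 + 0.06396 = 0.10991 s.

109.9 ms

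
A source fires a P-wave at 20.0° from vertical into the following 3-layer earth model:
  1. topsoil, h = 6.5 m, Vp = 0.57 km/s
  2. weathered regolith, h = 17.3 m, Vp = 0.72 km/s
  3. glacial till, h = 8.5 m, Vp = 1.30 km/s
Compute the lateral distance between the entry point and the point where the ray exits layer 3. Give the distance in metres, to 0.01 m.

21.25 m

Apply Snell's law at each interface; in layer i the horizontal offset is hᵢ·tan θᵢ.
Layer 1: θ = 20.00°; offset = 6.5·tan 20.00° = 2.3658 m.
Layer 2: sin θ = 0.72·sin 20.0°/0.57 = 0.4320, θ = 25.60°; offset = 17.3·tan 25.60° = 8.2873 m.
Layer 3: sin θ = 1.30·sin 20.0°/0.57 = 0.7800, θ = 51.26°; offset = 8.5·tan 51.26° = 10.5964 m.
Σ offsets = 21.2495 m.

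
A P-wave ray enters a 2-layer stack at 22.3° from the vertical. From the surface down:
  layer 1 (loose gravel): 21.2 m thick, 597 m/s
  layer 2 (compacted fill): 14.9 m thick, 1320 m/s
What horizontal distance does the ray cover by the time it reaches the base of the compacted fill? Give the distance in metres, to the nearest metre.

Ray parameter p = sin 22.3° / 597 m/s = 6.3560e-04 s/m.
Layer 1: θ = 22.30°; offset = 21.2·tan 22.30° = 8.695 m.
Layer 2: sin θ = p·1320 = 0.8390 → θ = 57.03°; offset = 14.9·tan 57.03° = 22.974 m.
Σ offsets = 31.669 m.

32 m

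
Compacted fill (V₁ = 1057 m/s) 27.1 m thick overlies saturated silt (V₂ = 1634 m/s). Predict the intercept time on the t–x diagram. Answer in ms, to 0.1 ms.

39.1 ms

tᵢ = 2h·√(V₂²−V₁²)/(V₁V₂).
√(V₂²−V₁²) = √(1634²−1057²) = 1246.1 m/s.
tᵢ = 2·27.1·1246.1/(1057·1634) = 0.03910 s.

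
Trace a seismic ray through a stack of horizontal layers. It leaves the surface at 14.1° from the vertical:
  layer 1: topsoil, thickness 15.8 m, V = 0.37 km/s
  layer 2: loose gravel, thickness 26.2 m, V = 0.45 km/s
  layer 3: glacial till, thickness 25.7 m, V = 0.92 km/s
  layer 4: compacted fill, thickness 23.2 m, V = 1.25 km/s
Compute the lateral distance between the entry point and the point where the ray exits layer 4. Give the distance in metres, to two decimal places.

65.28 m

Apply Snell's law at each interface; in layer i the horizontal offset is hᵢ·tan θᵢ.
Layer 1: θ = 14.10°; offset = 15.8·tan 14.10° = 3.9687 m.
Layer 2: sin θ = 0.45·sin 14.1°/0.37 = 0.2963, θ = 17.23°; offset = 26.2·tan 17.23° = 8.1277 m.
Layer 3: sin θ = 0.92·sin 14.1°/0.37 = 0.6057, θ = 37.28°; offset = 25.7·tan 37.28° = 19.5658 m.
Layer 4: sin θ = 1.25·sin 14.1°/0.37 = 0.8230, θ = 55.39°; offset = 23.2·tan 55.39° = 33.6160 m.
Σ offsets = 65.2782 m.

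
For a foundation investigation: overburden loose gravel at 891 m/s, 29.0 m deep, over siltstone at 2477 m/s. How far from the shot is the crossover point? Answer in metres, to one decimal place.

84.5 m

θ_c = arcsin(891/2477) = 21.08°, so cos θ_c = 0.9331 and tᵢ = 2h cos θ_c/V₁ = 0.0607 s.
At crossover x/V₁ = x/V₂ + tᵢ ⇒ x = tᵢ/(1/V₁ − 1/V₂) = 0.06074/(1.1223e-03 − 4.0371e-04) = 84.52 m.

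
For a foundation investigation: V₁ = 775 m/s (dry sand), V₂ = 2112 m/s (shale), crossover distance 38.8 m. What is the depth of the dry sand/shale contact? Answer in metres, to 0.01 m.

13.20 m

x_cross = 2h·√((V₂+V₁)/(V₂−V₁)) → h = x_cross / (2·√((V₂+V₁)/(V₂−V₁))).
√((V₂+V₁)/(V₂−V₁)) = √((2112+775)/(2112−775)) = 1.4695.
h = 38.8 / (2·1.4695) = 13.20 m.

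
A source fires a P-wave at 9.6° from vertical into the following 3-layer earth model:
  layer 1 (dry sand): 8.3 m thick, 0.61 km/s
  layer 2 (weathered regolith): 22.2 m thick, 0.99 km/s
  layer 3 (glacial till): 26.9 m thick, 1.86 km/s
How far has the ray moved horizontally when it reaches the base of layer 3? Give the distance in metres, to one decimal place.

p = sin θ₁/V₁ = sin 9.6°/0.61 = 2.7339e-01 s/km is conserved through the stack.
Layer 1: θ = 9.60°; offset = 8.3·tan 9.60° = 1.404 m.
Layer 2: sin θ = p·0.99 = 0.2707 → θ = 15.70°; offset = 22.2·tan 15.70° = 6.242 m.
Layer 3: sin θ = p·1.86 = 0.5085 → θ = 30.56°; offset = 26.9·tan 30.56° = 15.886 m.
Σ offsets = 23.532 m.

23.5 m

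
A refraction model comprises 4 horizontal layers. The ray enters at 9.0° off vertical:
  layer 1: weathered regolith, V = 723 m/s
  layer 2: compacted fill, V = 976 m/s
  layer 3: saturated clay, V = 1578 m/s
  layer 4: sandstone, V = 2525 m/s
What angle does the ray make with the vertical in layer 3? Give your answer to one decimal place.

20.0°

Ray parameter p = sin 9.0° / 723 = 2.1637e-04 s/m.
sin θ_3 = p·V_3 = 2.1637e-04 × 1578 = 0.3414.
θ_3 = arcsin 0.3414 = 19.96°.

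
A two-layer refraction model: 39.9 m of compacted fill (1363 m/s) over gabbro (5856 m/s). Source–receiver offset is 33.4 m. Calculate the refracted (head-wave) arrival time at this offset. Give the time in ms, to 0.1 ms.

θ_c = arcsin(V₁/V₂) = arcsin(1363/5856) = 13.46°, cos θ_c = 0.9725.
Intercept time tᵢ = 2h cos θ_c / V₁ = 2·39.9·0.9725/1363 = 0.05694 s.
t = x/V₂ + tᵢ = 33.4/5856 + 0.05694 = 0.06264 s.

62.6 ms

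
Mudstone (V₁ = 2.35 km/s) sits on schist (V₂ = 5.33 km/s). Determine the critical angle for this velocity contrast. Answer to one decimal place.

Critical incidence: sin θ_c = V₁/V₂ = 2.35/5.33 = 0.4409.
θ_c = arcsin 0.4409 = 26.16°.

26.2°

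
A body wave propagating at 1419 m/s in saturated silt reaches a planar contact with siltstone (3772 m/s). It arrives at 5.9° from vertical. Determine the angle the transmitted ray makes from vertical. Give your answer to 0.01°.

Snell's law: sin θ₂ = (V₂/V₁)·sin θ₁ = (3772/1419)·sin 5.9° = 0.2732.
θ₂ = sin⁻¹(0.2732) = 15.86° (from vertical).

15.86°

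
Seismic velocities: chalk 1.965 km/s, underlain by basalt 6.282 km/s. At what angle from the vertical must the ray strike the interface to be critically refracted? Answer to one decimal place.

18.2°

At critical incidence the refracted ray runs along the interface (θ₂ = 90°), so sin θ_c = V₁/V₂.
θ_c = arcsin(1.965/6.282) = arcsin 0.3128 = 18.23°.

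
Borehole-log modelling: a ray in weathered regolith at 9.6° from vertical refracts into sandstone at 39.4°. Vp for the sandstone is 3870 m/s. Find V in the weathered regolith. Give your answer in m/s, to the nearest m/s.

1017 m/s

sin 9.6° = 0.1668; sin 39.4° = 0.6347.
V₁ = V₂·(sin θ₁/sin θ₂) = 3870·(0.1668/0.6347) = 1016.80 m/s.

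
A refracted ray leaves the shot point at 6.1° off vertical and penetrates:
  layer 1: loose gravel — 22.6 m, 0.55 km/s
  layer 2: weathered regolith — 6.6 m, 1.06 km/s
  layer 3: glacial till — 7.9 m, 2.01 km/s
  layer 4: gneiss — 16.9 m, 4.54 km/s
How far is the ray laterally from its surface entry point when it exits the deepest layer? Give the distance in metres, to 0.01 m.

38.00 m

Ray parameter p = sin 6.1° / 0.55 km/s = 1.9321e-01 s/km.
Layer 1: θ = 6.10°; offset = 22.6·tan 6.10° = 2.4152 m.
Layer 2: sin θ = p·1.06 = 0.2048 → θ = 11.82°; offset = 6.6·tan 11.82° = 1.3809 m.
Layer 3: sin θ = p·2.01 = 0.3883 → θ = 22.85°; offset = 7.9·tan 22.85° = 3.3292 m.
Layer 4: sin θ = p·4.54 = 0.8772 → θ = 61.30°; offset = 16.9·tan 61.30° = 30.8708 m.
Σ offsets = 37.9963 m.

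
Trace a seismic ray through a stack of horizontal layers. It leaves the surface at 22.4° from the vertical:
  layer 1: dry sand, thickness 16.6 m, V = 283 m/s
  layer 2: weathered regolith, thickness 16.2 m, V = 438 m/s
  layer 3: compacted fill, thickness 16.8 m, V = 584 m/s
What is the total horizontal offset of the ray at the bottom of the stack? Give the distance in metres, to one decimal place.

p = sin θ₁/V₁ = sin 22.4°/283 = 1.3465e-03 s/m is conserved through the stack.
Layer 1: θ = 22.40°; offset = 16.6·tan 22.40° = 6.842 m.
Layer 2: sin θ = p·438 = 0.5898 → θ = 36.14°; offset = 16.2·tan 36.14° = 11.831 m.
Layer 3: sin θ = p·584 = 0.7864 → θ = 51.85°; offset = 16.8·tan 51.85° = 21.386 m.
Σ offsets = 40.059 m.

40.1 m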